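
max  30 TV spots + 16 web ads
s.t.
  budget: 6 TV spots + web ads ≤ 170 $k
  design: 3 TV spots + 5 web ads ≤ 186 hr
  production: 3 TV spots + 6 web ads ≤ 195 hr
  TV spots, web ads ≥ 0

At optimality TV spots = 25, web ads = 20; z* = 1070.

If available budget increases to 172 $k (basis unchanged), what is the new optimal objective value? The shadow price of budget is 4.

Δb = 2, so new z* = 1070 + (4)·(2) = 1070 + 8 = 1078.

1078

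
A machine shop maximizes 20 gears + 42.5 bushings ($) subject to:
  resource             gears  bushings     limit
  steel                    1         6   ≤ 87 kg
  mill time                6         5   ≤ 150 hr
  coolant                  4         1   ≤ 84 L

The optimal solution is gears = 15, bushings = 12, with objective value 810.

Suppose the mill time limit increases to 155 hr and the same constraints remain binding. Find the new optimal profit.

822.5

Binding: steel and mill time. Non-binding: coolant (12 unused).
Since coolant is not tight, its dual is 0.
The binding rows give the dual system: 1·y_steel + 6·y_mill time = 20 and 6·y_steel + 5·y_mill time = 42.5.
→ y_steel = 5 and y_mill time = 2.5.
Δz = y_mill time·Δb = 2.5 × (5) = 12.5, so new z* = 810 + 12.5 = 822.5.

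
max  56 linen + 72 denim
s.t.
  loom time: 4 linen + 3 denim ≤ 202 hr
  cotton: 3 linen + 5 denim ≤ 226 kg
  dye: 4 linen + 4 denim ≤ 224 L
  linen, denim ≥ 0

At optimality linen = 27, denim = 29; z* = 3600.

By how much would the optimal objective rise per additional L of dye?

8

Check each constraint at x*: loom time 195/202 (slack 7); cotton 226/226 (tight); dye 224/224 (tight).
Slack constraints have shadow price 0 (complementary slackness).
The binding rows give the dual system: 3·y_cotton + 4·y_dye = 56 and 5·y_cotton + 4·y_dye = 72.
This yields shadow prices y_cotton = 8, y_dye = 8.
Shadow price of dye = 8.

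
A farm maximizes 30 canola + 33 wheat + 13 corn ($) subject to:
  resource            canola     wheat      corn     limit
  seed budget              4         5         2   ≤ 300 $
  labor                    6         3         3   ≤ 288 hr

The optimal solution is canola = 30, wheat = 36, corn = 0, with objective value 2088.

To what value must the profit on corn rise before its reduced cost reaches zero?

Check each constraint at x*: seed budget 300/300 (tight); labor 288/288 (tight).
From A_Bᵀ y = c: 4·y_seed budget + 6·y_labor = 30; 5·y_seed budget + 3·y_labor = 33.
→ y_seed budget = 6 and y_labor = 1.
corn enters the basis when its profit ≥ yᵀa₃ = 6·2 + 1·3 = 15.

15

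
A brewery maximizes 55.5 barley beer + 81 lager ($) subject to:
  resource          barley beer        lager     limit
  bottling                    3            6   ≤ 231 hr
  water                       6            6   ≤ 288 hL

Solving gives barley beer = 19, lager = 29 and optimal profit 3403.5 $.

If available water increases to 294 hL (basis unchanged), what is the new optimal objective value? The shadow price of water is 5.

Δb = 6, so new z* = 3403.5 + (5)·(6) = 3403.5 + 30 = 3433.5.

3433.5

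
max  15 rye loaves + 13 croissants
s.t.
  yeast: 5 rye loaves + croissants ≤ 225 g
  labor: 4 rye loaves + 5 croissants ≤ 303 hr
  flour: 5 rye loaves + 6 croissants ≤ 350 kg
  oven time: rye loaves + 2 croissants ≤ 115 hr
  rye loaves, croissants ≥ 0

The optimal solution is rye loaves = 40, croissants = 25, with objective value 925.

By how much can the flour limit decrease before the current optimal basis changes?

Binding constraints: yeast, flour. The basis is B = [[5,1],[5,6]] with det 25.
Per unit decrease in flour, x* moves by d = (0.04, -0.2).
The basis stays optimal until croissants reaches 0; allowable decrease = 125 kg.

125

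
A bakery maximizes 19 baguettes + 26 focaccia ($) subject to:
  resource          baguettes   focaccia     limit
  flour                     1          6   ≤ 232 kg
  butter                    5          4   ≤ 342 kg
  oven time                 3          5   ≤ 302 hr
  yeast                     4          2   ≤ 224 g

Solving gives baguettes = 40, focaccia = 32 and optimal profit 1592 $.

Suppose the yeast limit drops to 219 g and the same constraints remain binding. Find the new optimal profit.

1572

Check each constraint at x*: flour 232/232 (tight); butter 328/342 (slack 14); oven time 280/302 (slack 22); yeast 224/224 (tight).
Slack constraints have shadow price 0 (complementary slackness).
Dual feasibility on the basic columns requires 1·y_flour + 4·y_yeast = 19, 6·y_flour + 2·y_yeast = 26.
Solving: y_flour = 3, y_yeast = 4.
Δz = y_yeast·Δb = 4 × (-5) = -20, so new z* = 1592 − 20 = 1572.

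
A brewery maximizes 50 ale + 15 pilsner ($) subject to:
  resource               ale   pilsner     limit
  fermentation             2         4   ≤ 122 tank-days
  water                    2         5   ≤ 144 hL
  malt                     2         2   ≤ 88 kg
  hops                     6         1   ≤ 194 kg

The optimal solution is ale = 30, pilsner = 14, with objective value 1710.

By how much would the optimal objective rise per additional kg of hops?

Check each constraint at x*: fermentation 116/122 (slack 6); water 130/144 (slack 14); malt 88/88 (tight); hops 194/194 (tight).
Since fermentation, water are not tight, their duals are 0.
From A_Bᵀ y = c: 2·y_malt + 6·y_hops = 50; 2·y_malt + 1·y_hops = 15.
→ y_malt = 4 and y_hops = 7.
Shadow price of hops = 7.

7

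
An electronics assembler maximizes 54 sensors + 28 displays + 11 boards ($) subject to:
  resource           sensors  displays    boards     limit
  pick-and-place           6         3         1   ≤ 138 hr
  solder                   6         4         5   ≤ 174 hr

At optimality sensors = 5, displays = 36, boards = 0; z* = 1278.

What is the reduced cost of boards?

-2

Both pick-and-place and solder are binding at x*.
From A_Bᵀ y = c: 6·y_pick-and-place + 6·y_solder = 54; 3·y_pick-and-place + 4·y_solder = 28.
→ y_pick-and-place = 8 and y_solder = 1.
Reduced cost of boards: c₃ − yᵀa₃ = 11 − (8·1 + 1·5) = 11 − 13 = -2.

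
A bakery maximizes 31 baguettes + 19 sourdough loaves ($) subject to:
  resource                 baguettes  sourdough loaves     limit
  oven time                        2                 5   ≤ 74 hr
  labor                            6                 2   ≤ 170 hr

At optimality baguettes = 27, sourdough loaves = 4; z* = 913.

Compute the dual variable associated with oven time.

2

Check each constraint at x*: oven time 74/74 (tight); labor 170/170 (tight).
The binding rows give the dual system: 2·y_oven time + 6·y_labor = 31 and 5·y_oven time + 2·y_labor = 19.
Solving: y_oven time = 2, y_labor = 4.5.
Shadow price of oven time = 2.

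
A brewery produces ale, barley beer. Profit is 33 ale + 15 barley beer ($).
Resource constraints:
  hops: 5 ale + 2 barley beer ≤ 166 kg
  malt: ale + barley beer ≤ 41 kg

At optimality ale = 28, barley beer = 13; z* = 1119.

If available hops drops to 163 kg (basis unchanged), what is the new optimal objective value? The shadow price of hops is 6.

Δb = -3, so new z* = 1119 + (6)·(-3) = 1119 − 18 = 1101.

1101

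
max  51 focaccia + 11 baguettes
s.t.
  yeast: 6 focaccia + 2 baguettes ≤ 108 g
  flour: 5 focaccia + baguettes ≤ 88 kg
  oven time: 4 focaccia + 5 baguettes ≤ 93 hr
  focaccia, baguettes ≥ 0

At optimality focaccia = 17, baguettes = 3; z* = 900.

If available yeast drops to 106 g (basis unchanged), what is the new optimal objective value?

898

At the optimum: yeast uses 108 of 108 (binding); flour uses 88 of 88 (binding); oven time uses 83 of 93 (slack = 10).
By complementary slackness, y = 0 for the non-binding constraint.
From A_Bᵀ y = c: 6·y_yeast + 5·y_flour = 51; 2·y_yeast + 1·y_flour = 11.
→ y_yeast = 1 and y_flour = 9.
Δz = y_yeast·Δb = 1 × (-2) = -2, so new z* = 900 − 2 = 898.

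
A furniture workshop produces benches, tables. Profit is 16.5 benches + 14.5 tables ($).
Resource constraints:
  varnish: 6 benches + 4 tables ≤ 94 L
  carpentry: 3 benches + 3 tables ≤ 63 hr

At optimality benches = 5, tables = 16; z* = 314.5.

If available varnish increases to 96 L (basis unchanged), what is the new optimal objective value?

316.5

Both varnish and carpentry are binding at x*.
The binding rows give the dual system: 6·y_varnish + 3·y_carpentry = 16.5 and 4·y_varnish + 3·y_carpentry = 14.5.
This yields shadow prices y_varnish = 1, y_carpentry = 3.5.
Δz = y_varnish·Δb = 1 × (2) = 2, so new z* = 314.5 + 2 = 316.5.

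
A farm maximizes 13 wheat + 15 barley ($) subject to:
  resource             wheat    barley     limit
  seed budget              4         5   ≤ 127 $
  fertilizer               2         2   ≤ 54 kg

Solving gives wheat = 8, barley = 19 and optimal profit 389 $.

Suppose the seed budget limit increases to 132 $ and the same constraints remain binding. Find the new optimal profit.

399

At the optimum: seed budget uses 127 of 127 (binding); fertilizer uses 54 of 54 (binding).
The binding rows give the dual system: 4·y_seed budget + 2·y_fertilizer = 13 and 5·y_seed budget + 2·y_fertilizer = 15.
→ y_seed budget = 2 and y_fertilizer = 2.5.
Δz = y_seed budget·Δb = 2 × (5) = 10, so new z* = 389 + 10 = 399.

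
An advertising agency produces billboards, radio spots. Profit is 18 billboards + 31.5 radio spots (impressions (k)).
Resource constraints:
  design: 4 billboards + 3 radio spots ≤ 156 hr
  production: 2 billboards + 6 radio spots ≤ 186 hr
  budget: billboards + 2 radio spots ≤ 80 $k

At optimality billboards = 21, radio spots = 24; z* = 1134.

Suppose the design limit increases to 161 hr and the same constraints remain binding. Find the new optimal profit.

Binding: design and production. Non-binding: budget (11 unused).
Since budget is not tight, its dual is 0.
Dual feasibility on the basic columns requires 4·y_design + 2·y_production = 18, 3·y_design + 6·y_production = 31.5.
Solving: y_design = 2.5, y_production = 4.
Δz = y_design·Δb = 2.5 × (5) = 12.5, so new z* = 1134 + 12.5 = 1146.5.

1146.5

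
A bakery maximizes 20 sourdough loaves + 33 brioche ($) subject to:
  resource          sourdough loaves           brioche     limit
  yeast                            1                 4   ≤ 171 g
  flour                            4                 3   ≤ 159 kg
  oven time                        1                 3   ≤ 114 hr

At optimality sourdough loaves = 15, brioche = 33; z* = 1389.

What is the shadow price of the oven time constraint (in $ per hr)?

At the optimum: yeast uses 147 of 171 (slack = 24); flour uses 159 of 159 (binding); oven time uses 114 of 114 (binding).
By complementary slackness, y = 0 for the non-binding constraint.
Dual feasibility on the basic columns requires 4·y_flour + 1·y_oven time = 20, 3·y_flour + 3·y_oven time = 33.
Solving: y_flour = 3, y_oven time = 8.
Shadow price of oven time = 8.

8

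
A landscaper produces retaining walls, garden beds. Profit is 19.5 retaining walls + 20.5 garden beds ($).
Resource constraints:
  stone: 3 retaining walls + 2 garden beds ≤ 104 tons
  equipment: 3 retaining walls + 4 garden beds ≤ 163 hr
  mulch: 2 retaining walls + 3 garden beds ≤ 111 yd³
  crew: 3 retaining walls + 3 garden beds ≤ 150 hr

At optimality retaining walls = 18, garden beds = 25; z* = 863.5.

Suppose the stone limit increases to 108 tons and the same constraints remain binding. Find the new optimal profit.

877.5

Check each constraint at x*: stone 104/104 (tight); equipment 154/163 (slack 9); mulch 111/111 (tight); crew 129/150 (slack 21).
Since equipment, crew are not tight, their duals are 0.
Dual feasibility on the basic columns requires 3·y_stone + 2·y_mulch = 19.5, 2·y_stone + 3·y_mulch = 20.5.
This yields shadow prices y_stone = 3.5, y_mulch = 4.5.
Δz = y_stone·Δb = 3.5 × (4) = 14, so new z* = 863.5 + 14 = 877.5.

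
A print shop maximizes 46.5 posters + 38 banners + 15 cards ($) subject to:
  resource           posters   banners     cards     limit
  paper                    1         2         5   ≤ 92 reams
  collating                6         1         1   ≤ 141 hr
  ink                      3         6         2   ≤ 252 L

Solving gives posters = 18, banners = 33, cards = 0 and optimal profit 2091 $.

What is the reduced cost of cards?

-1

Binding: collating and ink. Non-binding: paper (8 unused).
Since paper is not tight, its dual is 0.
The binding rows give the dual system: 6·y_collating + 3·y_ink = 46.5 and 1·y_collating + 6·y_ink = 38.
This yields shadow prices y_collating = 5, y_ink = 5.5.
Reduced cost of cards: c₃ − yᵀa₃ = 15 − (5·1 + 5.5·2) = 15 − 16 = -1.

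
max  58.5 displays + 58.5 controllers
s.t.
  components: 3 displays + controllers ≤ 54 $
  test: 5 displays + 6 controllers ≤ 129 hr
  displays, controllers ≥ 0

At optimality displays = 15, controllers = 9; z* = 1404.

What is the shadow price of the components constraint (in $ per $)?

Check each constraint at x*: components 54/54 (tight); test 129/129 (tight).
Dual feasibility on the basic columns requires 3·y_components + 5·y_test = 58.5, 1·y_components + 6·y_test = 58.5.
→ y_components = 4.5 and y_test = 9.
Shadow price of components = 4.5.

4.5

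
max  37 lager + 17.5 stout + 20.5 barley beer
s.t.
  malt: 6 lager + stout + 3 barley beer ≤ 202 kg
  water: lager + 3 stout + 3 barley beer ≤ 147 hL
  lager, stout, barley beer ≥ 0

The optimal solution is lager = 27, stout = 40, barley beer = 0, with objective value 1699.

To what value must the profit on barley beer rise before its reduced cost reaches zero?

Check each constraint at x*: malt 202/202 (tight); water 147/147 (tight).
Dual feasibility on the basic columns requires 6·y_malt + 1·y_water = 37, 1·y_malt + 3·y_water = 17.5.
Solving: y_malt = 5.5, y_water = 4.
barley beer enters the basis when its profit ≥ yᵀa₃ = 5.5·3 + 4·3 = 28.5.

28.5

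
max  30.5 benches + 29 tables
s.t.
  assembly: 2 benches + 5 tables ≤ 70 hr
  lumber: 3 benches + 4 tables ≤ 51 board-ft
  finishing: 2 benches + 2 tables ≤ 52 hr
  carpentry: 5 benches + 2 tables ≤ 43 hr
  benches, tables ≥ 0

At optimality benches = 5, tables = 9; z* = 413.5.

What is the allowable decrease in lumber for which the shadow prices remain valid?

Binding constraints: lumber, carpentry. The basis is B = [[3,4],[5,2]] with det -14.
Per unit decrease in lumber, x* moves by d = (0.1429, -0.3571).
The basis stays optimal until tables reaches 0; allowable decrease = 25.2 board-ft.

25.2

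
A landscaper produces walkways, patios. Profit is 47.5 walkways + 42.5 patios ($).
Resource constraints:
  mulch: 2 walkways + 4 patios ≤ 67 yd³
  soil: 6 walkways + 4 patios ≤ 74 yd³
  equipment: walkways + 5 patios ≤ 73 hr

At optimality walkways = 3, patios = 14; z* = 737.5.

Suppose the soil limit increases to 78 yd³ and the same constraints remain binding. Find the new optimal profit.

At the optimum: mulch uses 62 of 67 (slack = 5); soil uses 74 of 74 (binding); equipment uses 73 of 73 (binding).
Since mulch is not tight, its dual is 0.
From A_Bᵀ y = c: 6·y_soil + 1·y_equipment = 47.5; 4·y_soil + 5·y_equipment = 42.5.
This yields shadow prices y_soil = 7.5, y_equipment = 2.5.
Δz = y_soil·Δb = 7.5 × (4) = 30, so new z* = 737.5 + 30 = 767.5.

767.5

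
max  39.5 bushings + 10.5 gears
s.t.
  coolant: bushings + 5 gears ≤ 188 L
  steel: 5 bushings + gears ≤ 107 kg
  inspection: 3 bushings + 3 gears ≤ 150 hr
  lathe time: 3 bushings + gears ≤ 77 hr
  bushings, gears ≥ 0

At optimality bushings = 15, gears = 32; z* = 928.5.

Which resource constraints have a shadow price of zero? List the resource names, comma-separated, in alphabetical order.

coolant, inspection

coolant: 175/188 (slack 13)
steel: 107/107 (binding)
inspection: 141/150 (slack 9)
lathe time: 77/77 (binding)
By complementary slackness, a constraint with positive slack has shadow price 0 → coolant, inspection.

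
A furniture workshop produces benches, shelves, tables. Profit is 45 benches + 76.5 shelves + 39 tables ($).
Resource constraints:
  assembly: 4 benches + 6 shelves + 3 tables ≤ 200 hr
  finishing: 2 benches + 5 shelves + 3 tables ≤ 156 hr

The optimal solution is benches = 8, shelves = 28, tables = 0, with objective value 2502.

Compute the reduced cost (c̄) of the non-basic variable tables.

Both assembly and finishing are binding at x*.
Dual feasibility on the basic columns requires 4·y_assembly + 2·y_finishing = 45, 6·y_assembly + 5·y_finishing = 76.5.
This yields shadow prices y_assembly = 9, y_finishing = 4.5.
Reduced cost of tables: c₃ − yᵀa₃ = 39 − (9·3 + 4.5·3) = 39 − 40.5 = -1.5.

-1.5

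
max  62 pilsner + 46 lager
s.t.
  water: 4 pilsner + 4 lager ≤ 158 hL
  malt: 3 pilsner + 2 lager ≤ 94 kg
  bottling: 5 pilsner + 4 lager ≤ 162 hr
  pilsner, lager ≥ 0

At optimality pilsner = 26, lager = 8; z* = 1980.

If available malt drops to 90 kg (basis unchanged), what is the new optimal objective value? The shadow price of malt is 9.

Δb = -4, so new z* = 1980 + (9)·(-4) = 1980 − 36 = 1944.

1944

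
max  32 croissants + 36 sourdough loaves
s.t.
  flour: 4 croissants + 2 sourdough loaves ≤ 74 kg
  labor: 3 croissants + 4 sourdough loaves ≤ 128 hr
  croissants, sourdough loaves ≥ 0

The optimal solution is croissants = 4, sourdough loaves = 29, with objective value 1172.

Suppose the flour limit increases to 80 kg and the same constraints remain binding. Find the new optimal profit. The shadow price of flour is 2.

Δb = 6, so new z* = 1172 + (2)·(6) = 1172 + 12 = 1184.

1184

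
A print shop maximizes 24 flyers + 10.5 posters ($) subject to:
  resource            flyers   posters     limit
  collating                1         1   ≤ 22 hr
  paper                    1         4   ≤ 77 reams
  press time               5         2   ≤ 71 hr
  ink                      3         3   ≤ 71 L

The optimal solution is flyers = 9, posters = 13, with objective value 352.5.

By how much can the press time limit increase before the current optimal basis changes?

39

Binding constraints: collating, press time. The basis is B = [[1,1],[5,2]] with det -3.
Per unit increase in press time, x* moves by d = (0.3333, -0.3333).
The basis stays optimal until posters reaches 0; allowable increase = 39 hr.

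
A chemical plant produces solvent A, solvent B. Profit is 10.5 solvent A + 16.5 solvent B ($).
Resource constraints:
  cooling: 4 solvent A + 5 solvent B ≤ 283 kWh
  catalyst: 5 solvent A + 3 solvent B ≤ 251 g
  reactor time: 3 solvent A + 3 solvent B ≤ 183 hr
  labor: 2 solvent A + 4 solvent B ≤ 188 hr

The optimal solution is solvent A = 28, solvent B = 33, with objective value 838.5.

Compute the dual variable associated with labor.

3

At the optimum: cooling uses 277 of 283 (slack = 6); catalyst uses 239 of 251 (slack = 12); reactor time uses 183 of 183 (binding); labor uses 188 of 188 (binding).
By complementary slackness, y = 0 for the non-binding constraints.
From A_Bᵀ y = c: 3·y_reactor time + 2·y_labor = 10.5; 3·y_reactor time + 4·y_labor = 16.5.
This yields shadow prices y_reactor time = 1.5, y_labor = 3.
Shadow price of labor = 3.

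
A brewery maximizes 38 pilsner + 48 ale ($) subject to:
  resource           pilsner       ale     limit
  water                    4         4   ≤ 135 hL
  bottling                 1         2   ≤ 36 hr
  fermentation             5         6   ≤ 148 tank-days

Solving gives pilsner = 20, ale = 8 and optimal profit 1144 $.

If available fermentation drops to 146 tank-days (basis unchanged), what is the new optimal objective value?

1130

Check each constraint at x*: water 112/135 (slack 23); bottling 36/36 (tight); fermentation 148/148 (tight).
By complementary slackness, y = 0 for the non-binding constraint.
The binding rows give the dual system: 1·y_bottling + 5·y_fermentation = 38 and 2·y_bottling + 6·y_fermentation = 48.
→ y_bottling = 3 and y_fermentation = 7.
Δz = y_fermentation·Δb = 7 × (-2) = -14, so new z* = 1144 − 14 = 1130.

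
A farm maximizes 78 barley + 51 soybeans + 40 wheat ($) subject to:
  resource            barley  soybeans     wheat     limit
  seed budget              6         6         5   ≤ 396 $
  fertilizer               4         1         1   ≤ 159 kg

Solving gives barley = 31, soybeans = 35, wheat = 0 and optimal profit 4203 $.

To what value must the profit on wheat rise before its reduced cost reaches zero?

At the optimum: seed budget uses 396 of 396 (binding); fertilizer uses 159 of 159 (binding).
Dual feasibility on the basic columns requires 6·y_seed budget + 4·y_fertilizer = 78, 6·y_seed budget + 1·y_fertilizer = 51.
This yields shadow prices y_seed budget = 7, y_fertilizer = 9.
wheat enters the basis when its profit ≥ yᵀa₃ = 7·5 + 9·1 = 44.

44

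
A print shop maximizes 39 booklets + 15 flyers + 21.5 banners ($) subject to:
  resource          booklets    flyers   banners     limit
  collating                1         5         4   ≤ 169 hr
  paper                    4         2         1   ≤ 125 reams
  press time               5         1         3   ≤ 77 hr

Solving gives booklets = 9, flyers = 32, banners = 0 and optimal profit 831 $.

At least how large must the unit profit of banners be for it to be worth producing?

28.5

At the optimum: collating uses 169 of 169 (binding); paper uses 100 of 125 (slack = 25); press time uses 77 of 77 (binding).
Slack constraints have shadow price 0 (complementary slackness).
The binding rows give the dual system: 1·y_collating + 5·y_press time = 39 and 5·y_collating + 1·y_press time = 15.
Solving: y_collating = 1.5, y_press time = 7.5.
banners enters the basis when its profit ≥ yᵀa₃ = 1.5·4 + 7.5·3 = 28.5.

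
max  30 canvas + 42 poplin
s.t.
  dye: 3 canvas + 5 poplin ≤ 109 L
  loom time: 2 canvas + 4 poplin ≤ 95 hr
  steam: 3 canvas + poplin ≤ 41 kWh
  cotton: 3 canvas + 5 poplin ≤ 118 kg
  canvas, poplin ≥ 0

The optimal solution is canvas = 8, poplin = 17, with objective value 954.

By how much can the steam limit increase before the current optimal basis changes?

68

Binding constraints: dye, steam. The basis is B = [[3,5],[3,1]] with det -12.
Per unit increase in steam, x* moves by d = (0.4167, -0.25).
The basis stays optimal until poplin reaches 0; allowable increase = 68 kWh.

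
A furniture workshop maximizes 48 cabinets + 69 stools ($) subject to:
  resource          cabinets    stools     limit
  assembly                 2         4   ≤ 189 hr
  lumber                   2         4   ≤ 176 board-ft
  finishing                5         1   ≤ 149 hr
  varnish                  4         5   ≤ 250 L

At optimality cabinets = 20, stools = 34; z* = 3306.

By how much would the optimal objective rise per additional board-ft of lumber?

6

Check each constraint at x*: assembly 176/189 (slack 13); lumber 176/176 (tight); finishing 134/149 (slack 15); varnish 250/250 (tight).
By complementary slackness, y = 0 for the non-binding constraints.
The binding rows give the dual system: 2·y_lumber + 4·y_varnish = 48 and 4·y_lumber + 5·y_varnish = 69.
→ y_lumber = 6 and y_varnish = 9.
Shadow price of lumber = 6.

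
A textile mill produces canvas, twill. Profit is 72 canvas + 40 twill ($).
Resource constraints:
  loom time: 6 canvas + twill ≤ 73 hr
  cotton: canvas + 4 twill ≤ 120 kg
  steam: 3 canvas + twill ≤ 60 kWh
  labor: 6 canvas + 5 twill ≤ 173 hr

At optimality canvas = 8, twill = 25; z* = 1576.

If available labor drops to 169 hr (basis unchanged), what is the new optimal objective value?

1548

Binding: loom time and labor. Non-binding: cotton (12 unused), steam (11 unused).
Slack constraints have shadow price 0 (complementary slackness).
Dual feasibility on the basic columns requires 6·y_loom time + 6·y_labor = 72, 1·y_loom time + 5·y_labor = 40.
Solving: y_loom time = 5, y_labor = 7.
Δz = y_labor·Δb = 7 × (-4) = -28, so new z* = 1576 − 28 = 1548.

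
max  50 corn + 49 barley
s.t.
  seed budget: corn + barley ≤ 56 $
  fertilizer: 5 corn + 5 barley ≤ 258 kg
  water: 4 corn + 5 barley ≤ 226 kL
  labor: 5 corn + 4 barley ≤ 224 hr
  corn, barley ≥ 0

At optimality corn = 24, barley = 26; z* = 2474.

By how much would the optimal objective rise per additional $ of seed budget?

0

Binding: water and labor. Non-binding: seed budget (6 unused), fertilizer (8 unused).
By complementary slackness, y = 0 for the non-binding constraints.
Dual feasibility on the basic columns requires 4·y_water + 5·y_labor = 50, 5·y_water + 4·y_labor = 49.
→ y_water = 5 and y_labor = 6.
Shadow price of seed budget = 0.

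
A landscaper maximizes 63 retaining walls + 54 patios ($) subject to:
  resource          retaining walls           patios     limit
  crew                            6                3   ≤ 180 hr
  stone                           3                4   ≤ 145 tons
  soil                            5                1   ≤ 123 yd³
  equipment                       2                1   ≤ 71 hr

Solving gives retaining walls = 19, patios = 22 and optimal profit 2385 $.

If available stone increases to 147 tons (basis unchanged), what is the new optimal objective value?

Check each constraint at x*: crew 180/180 (tight); stone 145/145 (tight); soil 117/123 (slack 6); equipment 60/71 (slack 11).
Slack constraints have shadow price 0 (complementary slackness).
The binding rows give the dual system: 6·y_crew + 3·y_stone = 63 and 3·y_crew + 4·y_stone = 54.
This yields shadow prices y_crew = 6, y_stone = 9.
Δz = y_stone·Δb = 9 × (2) = 18, so new z* = 2385 + 18 = 2403.

2403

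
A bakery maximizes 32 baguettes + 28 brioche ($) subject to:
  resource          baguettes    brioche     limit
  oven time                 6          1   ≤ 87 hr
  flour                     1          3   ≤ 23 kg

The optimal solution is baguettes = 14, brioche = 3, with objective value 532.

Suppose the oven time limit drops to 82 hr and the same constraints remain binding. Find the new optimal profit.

512

Check each constraint at x*: oven time 87/87 (tight); flour 23/23 (tight).
The binding rows give the dual system: 6·y_oven time + 1·y_flour = 32 and 1·y_oven time + 3·y_flour = 28.
Solving: y_oven time = 4, y_flour = 8.
Δz = y_oven time·Δb = 4 × (-5) = -20, so new z* = 532 − 20 = 512.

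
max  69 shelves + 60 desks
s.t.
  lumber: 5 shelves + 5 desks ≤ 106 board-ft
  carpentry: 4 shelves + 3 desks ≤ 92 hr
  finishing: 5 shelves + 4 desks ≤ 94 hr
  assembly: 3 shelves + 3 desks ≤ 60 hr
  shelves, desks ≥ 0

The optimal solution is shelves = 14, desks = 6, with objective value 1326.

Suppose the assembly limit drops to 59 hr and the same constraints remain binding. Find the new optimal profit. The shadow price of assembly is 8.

Δb = -1, so new z* = 1326 + (8)·(-1) = 1326 − 8 = 1318.

1318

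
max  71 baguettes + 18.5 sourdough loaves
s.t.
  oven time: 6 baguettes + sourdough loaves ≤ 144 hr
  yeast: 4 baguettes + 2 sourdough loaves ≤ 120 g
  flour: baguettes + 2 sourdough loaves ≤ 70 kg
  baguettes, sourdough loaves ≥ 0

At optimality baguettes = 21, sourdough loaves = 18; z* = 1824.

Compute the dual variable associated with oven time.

8.5

Binding: oven time and yeast. Non-binding: flour (13 unused).
Slack constraints have shadow price 0 (complementary slackness).
Dual feasibility on the basic columns requires 6·y_oven time + 4·y_yeast = 71, 1·y_oven time + 2·y_yeast = 18.5.
Solving: y_oven time = 8.5, y_yeast = 5.
Shadow price of oven time = 8.5.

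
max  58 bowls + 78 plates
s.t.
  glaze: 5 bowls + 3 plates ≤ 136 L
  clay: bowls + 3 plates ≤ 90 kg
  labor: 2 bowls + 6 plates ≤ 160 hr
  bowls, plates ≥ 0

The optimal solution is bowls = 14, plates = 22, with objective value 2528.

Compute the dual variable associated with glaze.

Check each constraint at x*: glaze 136/136 (tight); clay 80/90 (slack 10); labor 160/160 (tight).
Since clay is not tight, its dual is 0.
Dual feasibility on the basic columns requires 5·y_glaze + 2·y_labor = 58, 3·y_glaze + 6·y_labor = 78.
This yields shadow prices y_glaze = 8, y_labor = 9.
Shadow price of glaze = 8.

8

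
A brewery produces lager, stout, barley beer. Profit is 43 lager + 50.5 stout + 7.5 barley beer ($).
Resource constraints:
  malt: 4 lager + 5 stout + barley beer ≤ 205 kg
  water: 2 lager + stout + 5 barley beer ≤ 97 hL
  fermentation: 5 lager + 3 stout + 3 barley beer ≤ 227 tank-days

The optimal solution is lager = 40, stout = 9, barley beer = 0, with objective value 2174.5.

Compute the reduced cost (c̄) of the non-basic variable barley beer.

-5

Binding: malt and fermentation. Non-binding: water (8 unused).
Since water is not tight, its dual is 0.
The binding rows give the dual system: 4·y_malt + 5·y_fermentation = 43 and 5·y_malt + 3·y_fermentation = 50.5.
→ y_malt = 9.5 and y_fermentation = 1.
Reduced cost of barley beer: c₃ − yᵀa₃ = 7.5 − (9.5·1 + 1·3) = 7.5 − 12.5 = -5.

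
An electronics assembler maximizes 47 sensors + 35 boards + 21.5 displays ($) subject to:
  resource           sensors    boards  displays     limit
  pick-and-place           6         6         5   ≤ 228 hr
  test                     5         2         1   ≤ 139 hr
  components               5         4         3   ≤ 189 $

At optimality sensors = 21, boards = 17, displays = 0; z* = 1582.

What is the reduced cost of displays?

At the optimum: pick-and-place uses 228 of 228 (binding); test uses 139 of 139 (binding); components uses 173 of 189 (slack = 16).
Since components is not tight, its dual is 0.
The binding rows give the dual system: 6·y_pick-and-place + 5·y_test = 47 and 6·y_pick-and-place + 2·y_test = 35.
This yields shadow prices y_pick-and-place = 4.5, y_test = 4.
Reduced cost of displays: c₃ − yᵀa₃ = 21.5 − (4.5·5 + 4·1) = 21.5 − 26.5 = -5.

-5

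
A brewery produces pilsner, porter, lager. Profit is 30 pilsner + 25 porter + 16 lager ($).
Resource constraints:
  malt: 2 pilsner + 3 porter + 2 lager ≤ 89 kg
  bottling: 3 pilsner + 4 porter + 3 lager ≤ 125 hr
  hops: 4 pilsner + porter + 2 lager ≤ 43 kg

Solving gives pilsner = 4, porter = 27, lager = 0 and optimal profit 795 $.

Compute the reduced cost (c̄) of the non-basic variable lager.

-6

Binding: malt and hops. Non-binding: bottling (5 unused).
Slack constraints have shadow price 0 (complementary slackness).
Dual feasibility on the basic columns requires 2·y_malt + 4·y_hops = 30, 3·y_malt + 1·y_hops = 25.
→ y_malt = 7 and y_hops = 4.
Reduced cost of lager: c₃ − yᵀa₃ = 16 − (7·2 + 4·2) = 16 − 22 = -6.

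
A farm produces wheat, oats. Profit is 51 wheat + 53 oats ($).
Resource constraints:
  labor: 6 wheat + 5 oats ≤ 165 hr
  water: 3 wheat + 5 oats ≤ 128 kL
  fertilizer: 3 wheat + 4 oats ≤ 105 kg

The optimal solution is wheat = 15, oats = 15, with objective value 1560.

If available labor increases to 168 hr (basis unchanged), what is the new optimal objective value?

1575

Binding: labor and fertilizer. Non-binding: water (8 unused).
Since water is not tight, its dual is 0.
Dual feasibility on the basic columns requires 6·y_labor + 3·y_fertilizer = 51, 5·y_labor + 4·y_fertilizer = 53.
Solving: y_labor = 5, y_fertilizer = 7.
Δz = y_labor·Δb = 5 × (3) = 15, so new z* = 1560 + 15 = 1575.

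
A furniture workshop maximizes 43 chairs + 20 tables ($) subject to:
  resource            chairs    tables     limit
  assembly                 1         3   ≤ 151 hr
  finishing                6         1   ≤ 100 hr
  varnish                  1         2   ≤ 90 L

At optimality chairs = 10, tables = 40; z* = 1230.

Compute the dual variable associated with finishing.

At the optimum: assembly uses 130 of 151 (slack = 21); finishing uses 100 of 100 (binding); varnish uses 90 of 90 (binding).
Slack constraints have shadow price 0 (complementary slackness).
Dual feasibility on the basic columns requires 6·y_finishing + 1·y_varnish = 43, 1·y_finishing + 2·y_varnish = 20.
This yields shadow prices y_finishing = 6, y_varnish = 7.
Shadow price of finishing = 6.

6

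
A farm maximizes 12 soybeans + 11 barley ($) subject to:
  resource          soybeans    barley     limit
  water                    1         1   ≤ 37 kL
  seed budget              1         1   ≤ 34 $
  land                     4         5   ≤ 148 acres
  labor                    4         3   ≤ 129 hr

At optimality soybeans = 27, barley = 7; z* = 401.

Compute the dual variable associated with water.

0

At the optimum: water uses 34 of 37 (slack = 3); seed budget uses 34 of 34 (binding); land uses 143 of 148 (slack = 5); labor uses 129 of 129 (binding).
Since water, land are not tight, their duals are 0.
The binding rows give the dual system: 1·y_seed budget + 4·y_labor = 12 and 1·y_seed budget + 3·y_labor = 11.
→ y_seed budget = 8 and y_labor = 1.
Shadow price of water = 0.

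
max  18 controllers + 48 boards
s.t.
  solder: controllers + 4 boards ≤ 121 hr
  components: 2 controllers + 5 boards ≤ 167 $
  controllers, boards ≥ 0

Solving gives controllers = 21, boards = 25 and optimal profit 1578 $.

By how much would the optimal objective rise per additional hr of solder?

2

At the optimum: solder uses 121 of 121 (binding); components uses 167 of 167 (binding).
The binding rows give the dual system: 1·y_solder + 2·y_components = 18 and 4·y_solder + 5·y_components = 48.
Solving: y_solder = 2, y_components = 8.
Shadow price of solder = 2.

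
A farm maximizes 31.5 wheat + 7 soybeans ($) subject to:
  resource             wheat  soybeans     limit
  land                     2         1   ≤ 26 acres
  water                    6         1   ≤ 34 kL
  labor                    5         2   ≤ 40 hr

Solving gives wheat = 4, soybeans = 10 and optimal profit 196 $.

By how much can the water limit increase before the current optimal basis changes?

14

Binding constraints: water, labor. The basis is B = [[6,1],[5,2]] with det 7.
Per unit increase in water, x* moves by d = (0.2857, -0.7143).
The basis stays optimal until soybeans reaches 0; allowable increase = 14 kL.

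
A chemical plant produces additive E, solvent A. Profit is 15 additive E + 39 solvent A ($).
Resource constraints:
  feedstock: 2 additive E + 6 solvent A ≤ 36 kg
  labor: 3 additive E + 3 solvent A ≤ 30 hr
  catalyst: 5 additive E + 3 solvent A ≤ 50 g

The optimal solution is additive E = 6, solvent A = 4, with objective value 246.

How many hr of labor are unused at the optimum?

labor used = 3·6 + 3·4 = 30; slack = 30 − 30 = 0.

0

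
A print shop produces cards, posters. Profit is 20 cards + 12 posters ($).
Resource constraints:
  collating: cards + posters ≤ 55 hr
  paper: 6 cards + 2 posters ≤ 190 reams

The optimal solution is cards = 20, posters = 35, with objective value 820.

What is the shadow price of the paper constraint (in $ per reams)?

At the optimum: collating uses 55 of 55 (binding); paper uses 190 of 190 (binding).
From A_Bᵀ y = c: 1·y_collating + 6·y_paper = 20; 1·y_collating + 2·y_paper = 12.
→ y_collating = 8 and y_paper = 2.
Shadow price of paper = 2.

2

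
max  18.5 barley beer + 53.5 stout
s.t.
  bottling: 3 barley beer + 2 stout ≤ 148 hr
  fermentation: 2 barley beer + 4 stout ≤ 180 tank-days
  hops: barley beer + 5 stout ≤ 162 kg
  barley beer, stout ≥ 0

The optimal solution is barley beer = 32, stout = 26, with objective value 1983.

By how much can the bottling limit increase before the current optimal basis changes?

26

Binding constraints: bottling, hops. The basis is B = [[3,2],[1,5]] with det 13.
Per unit increase in bottling, x* moves by d = (0.3846, -0.0769).
The basis stays optimal until fermentation becomes binding; allowable increase = 26 hr.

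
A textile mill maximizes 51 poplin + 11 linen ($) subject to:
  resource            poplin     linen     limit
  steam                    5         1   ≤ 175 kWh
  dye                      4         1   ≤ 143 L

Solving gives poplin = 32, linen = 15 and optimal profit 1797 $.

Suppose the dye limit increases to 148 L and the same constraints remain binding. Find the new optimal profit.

1817

At the optimum: steam uses 175 of 175 (binding); dye uses 143 of 143 (binding).
From A_Bᵀ y = c: 5·y_steam + 4·y_dye = 51; 1·y_steam + 1·y_dye = 11.
Solving: y_steam = 7, y_dye = 4.
Δz = y_dye·Δb = 4 × (5) = 20, so new z* = 1797 + 20 = 1817.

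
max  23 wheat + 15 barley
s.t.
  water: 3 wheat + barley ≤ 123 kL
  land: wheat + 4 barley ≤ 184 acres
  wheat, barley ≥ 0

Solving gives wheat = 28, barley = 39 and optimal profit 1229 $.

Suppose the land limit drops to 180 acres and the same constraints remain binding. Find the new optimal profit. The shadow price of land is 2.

1221

Δb = -4, so new z* = 1229 + (2)·(-4) = 1229 − 8 = 1221.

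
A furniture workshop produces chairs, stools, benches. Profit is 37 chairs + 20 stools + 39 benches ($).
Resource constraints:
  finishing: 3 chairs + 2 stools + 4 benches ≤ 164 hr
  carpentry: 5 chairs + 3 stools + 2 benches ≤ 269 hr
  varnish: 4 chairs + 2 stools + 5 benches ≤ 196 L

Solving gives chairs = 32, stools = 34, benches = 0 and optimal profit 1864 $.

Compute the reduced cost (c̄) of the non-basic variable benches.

At the optimum: finishing uses 164 of 164 (binding); carpentry uses 262 of 269 (slack = 7); varnish uses 196 of 196 (binding).
Slack constraints have shadow price 0 (complementary slackness).
Dual feasibility on the basic columns requires 3·y_finishing + 4·y_varnish = 37, 2·y_finishing + 2·y_varnish = 20.
Solving: y_finishing = 3, y_varnish = 7.
Reduced cost of benches: c₃ − yᵀa₃ = 39 − (3·4 + 7·5) = 39 − 47 = -8.

-8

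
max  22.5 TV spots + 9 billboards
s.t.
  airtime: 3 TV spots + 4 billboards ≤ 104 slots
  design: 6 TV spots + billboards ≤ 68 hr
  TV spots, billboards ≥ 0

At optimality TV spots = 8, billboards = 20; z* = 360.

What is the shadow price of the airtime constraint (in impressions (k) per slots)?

1.5

Check each constraint at x*: airtime 104/104 (tight); design 68/68 (tight).
From A_Bᵀ y = c: 3·y_airtime + 6·y_design = 22.5; 4·y_airtime + 1·y_design = 9.
→ y_airtime = 1.5 and y_design = 3.
Shadow price of airtime = 1.5.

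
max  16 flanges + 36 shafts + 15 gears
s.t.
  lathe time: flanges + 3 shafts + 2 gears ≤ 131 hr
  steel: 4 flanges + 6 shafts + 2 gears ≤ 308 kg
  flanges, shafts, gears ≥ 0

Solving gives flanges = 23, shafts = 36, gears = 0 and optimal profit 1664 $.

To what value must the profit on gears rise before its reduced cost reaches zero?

20

Check each constraint at x*: lathe time 131/131 (tight); steel 308/308 (tight).
Dual feasibility on the basic columns requires 1·y_lathe time + 4·y_steel = 16, 3·y_lathe time + 6·y_steel = 36.
Solving: y_lathe time = 8, y_steel = 2.
gears enters the basis when its profit ≥ yᵀa₃ = 8·2 + 2·2 = 20.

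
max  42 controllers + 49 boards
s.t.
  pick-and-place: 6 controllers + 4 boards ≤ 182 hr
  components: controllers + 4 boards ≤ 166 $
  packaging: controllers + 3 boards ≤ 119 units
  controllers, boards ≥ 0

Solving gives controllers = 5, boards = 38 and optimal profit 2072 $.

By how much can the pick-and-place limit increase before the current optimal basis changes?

Binding constraints: pick-and-place, packaging. The basis is B = [[6,4],[1,3]] with det 14.
Per unit increase in pick-and-place, x* moves by d = (0.2143, -0.0714).
The basis stays optimal until boards reaches 0; allowable increase = 532 hr.

532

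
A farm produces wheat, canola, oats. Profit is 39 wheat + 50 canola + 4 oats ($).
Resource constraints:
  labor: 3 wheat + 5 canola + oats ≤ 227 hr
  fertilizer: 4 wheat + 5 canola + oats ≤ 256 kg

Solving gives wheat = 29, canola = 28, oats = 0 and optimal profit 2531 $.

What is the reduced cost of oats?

Check each constraint at x*: labor 227/227 (tight); fertilizer 256/256 (tight).
From A_Bᵀ y = c: 3·y_labor + 4·y_fertilizer = 39; 5·y_labor + 5·y_fertilizer = 50.
Solving: y_labor = 1, y_fertilizer = 9.
Reduced cost of oats: c₃ − yᵀa₃ = 4 − (1·1 + 9·1) = 4 − 10 = -6.

-6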